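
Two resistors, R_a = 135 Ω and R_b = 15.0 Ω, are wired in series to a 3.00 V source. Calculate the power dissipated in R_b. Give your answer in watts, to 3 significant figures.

0.00600 W

The current is common to all series resistors; compute it, then apply P = I²R for the target.
R_total = 135 + 15.0 = 150.0 Ω
I = V / R_total = 3.00 / 150.0 = 0.02000 A
P_R_b = I² × R_b = (0.02000)² × 15.0 = 0.006000 W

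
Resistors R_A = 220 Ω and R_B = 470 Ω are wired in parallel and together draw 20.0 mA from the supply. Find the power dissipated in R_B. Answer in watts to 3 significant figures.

Only the total current is stated, so first find the parallel equivalent to get the voltage across the combination.
1/R_eq = 1/220 + 1/470 ⇒ R_eq = 149.9 Ω
V = I_total × R_eq = 0.02000 × 149.9 = 2.997 V
P_R_B = V² / R_B = (2.997)² / 470 = 0.01911 W

0.0191 W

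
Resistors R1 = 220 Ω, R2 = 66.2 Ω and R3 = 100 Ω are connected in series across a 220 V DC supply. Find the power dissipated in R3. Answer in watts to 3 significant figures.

32.5 W

The current is common to all series resistors; compute it, then apply P = I²R for the target.
R_total = 220 + 66.2 + 100 = 386.2 Ω
I = V / R_total = 220 / 386.2 = 0.5697 A
P_R3 = I² × R3 = (0.5697)² × 100 = 32.45 W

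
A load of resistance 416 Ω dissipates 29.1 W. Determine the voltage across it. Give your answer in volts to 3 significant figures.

110 V

Rearranging the power relation for the two known quantities gives V = √(P R).
V = √(29.1 × 416) = 110.0 V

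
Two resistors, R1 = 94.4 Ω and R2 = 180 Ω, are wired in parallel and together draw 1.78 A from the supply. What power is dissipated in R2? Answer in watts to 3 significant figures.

The branches share the same voltage, but only the total current is given — find V from the equivalent resistance first.
1/R_eq = 1/94.4 + 1/180 ⇒ R_eq = 61.92 Ω
V = I_total × R_eq = 1.780 × 61.92 = 110.2 V
P_R2 = V² / R2 = (110.2)² / 180 = 67.50 W

67.5 W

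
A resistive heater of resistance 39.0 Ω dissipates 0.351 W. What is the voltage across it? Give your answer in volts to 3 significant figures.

Inverting the appropriate power form: V = √(P R).
V = √(0.351 × 39.0) = 3.700 V

3.70 V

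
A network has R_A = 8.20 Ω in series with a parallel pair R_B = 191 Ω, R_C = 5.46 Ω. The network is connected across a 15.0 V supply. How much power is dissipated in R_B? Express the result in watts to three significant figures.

Replace R_B and R_C with their parallel equivalent so the circuit becomes R_A in series with R_p.
R_p = (191×5.46)/(191+5.46) = 5.308 Ω
R_total = 8.20 + 5.308 = 13.51 Ω
I = V / R_total = 15.0 / 13.51 = 1.110 A
Voltage across the parallel pair: V_p = I × R_p = 1.110 × 5.308 = 5.894 V
R_B sees V_p directly, so P = V_p² / R_B.
P_R_B = (5.894)² / 191 = 0.1819 W

0.182 W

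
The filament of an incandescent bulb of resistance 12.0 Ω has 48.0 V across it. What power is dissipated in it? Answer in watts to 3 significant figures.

192 W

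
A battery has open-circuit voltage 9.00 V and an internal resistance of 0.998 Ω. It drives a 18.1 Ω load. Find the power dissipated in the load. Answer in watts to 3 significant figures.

4.02 W

With r and R in series, I = ε/(r+R); the load dissipates I²R.
I = ε / (r + R) = 9.00 / (0.998 + 18.1) = 0.4713 A
P_load = I² R = (0.4713)² × 18.1 = 4.020 W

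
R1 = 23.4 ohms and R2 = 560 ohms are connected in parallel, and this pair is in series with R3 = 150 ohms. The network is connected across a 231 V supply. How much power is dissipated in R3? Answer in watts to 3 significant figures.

269 W

Combine R1 and R2 into their parallel equivalent first, reducing the network to two series resistors.
R_p = (23.4×560)/(23.4+560) = 22.46 Ω
R_total = R_p + 150 = 22.46 + 150 = 172.5 Ω
I = V / R_total = 231 / 172.5 = 1.339 A
R3 carries the full series current, so P = I²R.
P_R3 = (1.339)² × 150 = 269.1 W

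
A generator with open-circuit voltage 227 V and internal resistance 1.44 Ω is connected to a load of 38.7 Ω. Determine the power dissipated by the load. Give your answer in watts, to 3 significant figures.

Find the circuit current first, then P = I²R for the load (series elements share I).
I = ε / (r + R) = 227 / (1.44 + 38.7) = 5.655 A
P_load = I² R = (5.655)² × 38.7 = 1238 W

1240 W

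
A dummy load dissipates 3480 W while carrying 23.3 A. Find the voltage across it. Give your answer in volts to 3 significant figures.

149 V

Rearranging the power relation for the two known quantities gives V = P / I.
V = 3480 / 23.30 = 149.4 V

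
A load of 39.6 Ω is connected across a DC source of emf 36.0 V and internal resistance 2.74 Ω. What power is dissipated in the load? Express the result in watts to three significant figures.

28.6 W

The internal resistance and the load are in series, so the same I flows through both; get I from ε/(r+R), then I²R for the load.
I = ε / (r + R) = 36.0 / (2.74 + 39.6) = 0.8503 A
P_load = I² R = (0.8503)² × 39.6 = 28.63 W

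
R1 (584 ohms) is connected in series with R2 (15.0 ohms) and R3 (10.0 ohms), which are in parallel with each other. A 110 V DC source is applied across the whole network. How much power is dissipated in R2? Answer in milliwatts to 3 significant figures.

Reduce the parallel pair to R_p first; the network is then a simple series string.
R_p = (15.0×10.0)/(15.0+10.0) = 6.000 Ω
R_total = 584 + 6.000 = 590.0 Ω
I = V / R_total = 110 / 590.0 = 0.1864 A
Voltage across the parallel pair: V_p = I × R_p = 0.1864 × 6.000 = 1.119 V
With V_p across R2, its power is V_p²/R2.
P_R2 = (1.119)² / 15.0 = 0.08342 W

83.4 mW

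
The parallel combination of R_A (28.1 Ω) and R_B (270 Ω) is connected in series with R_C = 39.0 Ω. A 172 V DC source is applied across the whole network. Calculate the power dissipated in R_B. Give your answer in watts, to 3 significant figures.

Collapse the R_A‖R_B pair into one equivalent R_p; then R_p and R_C form a series string.
R_p = (28.1×270)/(28.1+270) = 25.45 Ω
R_total = R_p + 39.0 = 25.45 + 39.0 = 64.45 Ω
I = V / R_total = 172 / 64.45 = 2.669 A
Voltage across the parallel pair: V_p = I × R_p = 2.669 × 25.45 = 67.92 V
Use P = V²/R for R_B with V = V_p.
P_R_B = (67.92)² / 270 = 17.09 W

17.1 W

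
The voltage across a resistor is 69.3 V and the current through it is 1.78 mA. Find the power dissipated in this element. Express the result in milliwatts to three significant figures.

123 mW

V and I are known directly — P = V I, no intermediate step needed.
P = 69.3 V × 0.001780 A = 0.1234 W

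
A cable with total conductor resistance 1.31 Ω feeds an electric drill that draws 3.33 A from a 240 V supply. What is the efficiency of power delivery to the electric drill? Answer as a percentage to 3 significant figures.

98.2 %

The cable carries the full 3.33 A.
P_line = I² R_line = (3.330)² × 1.31 = 14.53 W
P_source = V I = 240 × 3.330 = 799.2 W; P_load = 784.7 W
η = P_load / P_source = 784.7 / 799.2 = 0.9818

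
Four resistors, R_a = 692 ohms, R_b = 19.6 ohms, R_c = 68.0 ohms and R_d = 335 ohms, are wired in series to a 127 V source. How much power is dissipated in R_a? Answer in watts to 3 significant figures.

8.98 W

Series elements share the same current, so find I first, then use P = I²R.
R_total = 692 + 19.6 + 68.0 + 335 = 1115 Ω
I = V / R_total = 127 / 1115 = 0.1139 A
P_R_a = I² × R_a = (0.1139)² × 692 = 8.984 W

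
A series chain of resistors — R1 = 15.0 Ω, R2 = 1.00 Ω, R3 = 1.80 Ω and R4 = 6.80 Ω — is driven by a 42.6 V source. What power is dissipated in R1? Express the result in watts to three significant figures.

45.0 W

The current is common to all series resistors; compute it, then apply P = I²R for the target.
R_total = 15.0 + 1.00 + 1.80 + 6.80 = 24.60 Ω
I = V / R_total = 42.6 / 24.60 = 1.732 A
P_R1 = I² × R1 = (1.732)² × 15.0 = 44.98 W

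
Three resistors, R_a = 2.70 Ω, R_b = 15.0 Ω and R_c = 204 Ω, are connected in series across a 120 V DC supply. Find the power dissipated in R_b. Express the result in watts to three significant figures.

4.39 W

Series elements share the same current, so find I first, then use P = I²R.
R_total = 2.70 + 15.0 + 204 = 221.7 Ω
I = V / R_total = 120 / 221.7 = 0.5413 A
P_R_b = I² × R_b = (0.5413)² × 15.0 = 4.395 W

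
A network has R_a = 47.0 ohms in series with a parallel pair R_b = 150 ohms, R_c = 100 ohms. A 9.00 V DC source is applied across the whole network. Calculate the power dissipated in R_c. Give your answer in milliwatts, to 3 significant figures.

First combine the parallel branches into one equivalent R_p, then R_a + R_p is a series pair.
R_p = (150×100)/(150+100) = 60.00 Ω
R_total = 47.0 + 60.00 = 107.0 Ω
I = V / R_total = 9.00 / 107.0 = 0.08411 A
Voltage across the parallel pair: V_p = I × R_p = 0.08411 × 60.00 = 5.047 V
R_c sees V_p directly, so P = V_p² / R_c.
P_R_c = (5.047)² / 100 = 0.2547 W

255 mW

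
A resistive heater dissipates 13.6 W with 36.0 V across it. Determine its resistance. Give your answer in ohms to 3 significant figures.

95.3 Ω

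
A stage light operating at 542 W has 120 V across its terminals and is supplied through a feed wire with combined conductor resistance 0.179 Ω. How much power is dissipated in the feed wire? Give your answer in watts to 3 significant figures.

The feed wire and load are in series, so the same current flows in both; the loss is I²R_line.
I = P / V = 542 / 120 = 4.517 A through the feed wire.
P_line = I² R_line = (4.517)² × 0.179 = 3.652 W

3.65 W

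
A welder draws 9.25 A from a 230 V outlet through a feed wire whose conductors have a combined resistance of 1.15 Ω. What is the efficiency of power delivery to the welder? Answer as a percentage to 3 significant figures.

The feed wire carries the full 9.25 A.
P_line = I² R_line = (9.250)² × 1.15 = 98.40 W
P_source = V I = 230 × 9.250 = 2128 W; P_load = 2029 W
η = P_load / P_source = 2029 / 2128 = 0.9537

95.4 %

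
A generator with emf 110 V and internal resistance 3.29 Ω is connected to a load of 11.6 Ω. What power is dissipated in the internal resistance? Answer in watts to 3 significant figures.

r is in series with the load, so it carries the full circuit current — the loss in it is I²r.
I = ε / (r + R) = 110 / (3.29 + 11.6) = 7.388 A
P_int = I² r = (7.388)² × 3.29 = 179.6 W

180 W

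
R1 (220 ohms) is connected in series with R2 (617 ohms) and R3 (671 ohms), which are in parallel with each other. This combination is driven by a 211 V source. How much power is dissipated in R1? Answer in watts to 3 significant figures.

Collapse R2‖R3 to a single equivalent, reducing the network to two series elements.
R_p = (617×671)/(617+671) = 321.4 Ω
R_total = 220 + 321.4 = 541.4 Ω
I = V / R_total = 211 / 541.4 = 0.3897 A
R1 is in the main series path, so its power is I²R1.
P_R1 = (0.3897)² × 220 = 33.41 W

33.4 W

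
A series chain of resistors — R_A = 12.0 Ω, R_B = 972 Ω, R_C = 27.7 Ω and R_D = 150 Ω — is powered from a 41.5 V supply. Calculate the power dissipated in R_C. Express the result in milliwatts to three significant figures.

35.3 mW

The current is common to all series resistors; compute it, then apply P = I²R for the target.
R_total = 12.0 + 972 + 27.7 + 150 = 1162 Ω
I = V / R_total = 41.5 / 1162 = 0.03572 A
P_R_C = I² × R_C = (0.03572)² × 27.7 = 0.03535 W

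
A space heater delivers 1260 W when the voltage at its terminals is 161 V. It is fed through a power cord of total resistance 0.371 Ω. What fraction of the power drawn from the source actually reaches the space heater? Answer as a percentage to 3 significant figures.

I = P / V = 1260 / 161 = 7.826 A through the power cord.
P_line = I² R_line = (7.826)² × 0.371 = 22.72 W
P_source = P_load + P_line = 1260 + 22.72 = 1283 W
η = P_load / P_source = 1260 / 1283 = 0.9823

98.2 %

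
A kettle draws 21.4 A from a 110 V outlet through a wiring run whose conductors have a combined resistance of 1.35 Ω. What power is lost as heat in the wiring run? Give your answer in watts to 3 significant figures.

618 W

Line loss is just I²R for the cable — we know both I and R_line directly.
The wiring run carries the full 21.4 A.
P_line = I² R_line = (21.40)² × 1.35 = 618.2 W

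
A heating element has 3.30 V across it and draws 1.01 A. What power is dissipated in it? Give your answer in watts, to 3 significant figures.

3.33 W

With V and I both given, power follows immediately from P = V I.
P = 3.30 V × 1.010 A = 3.333 W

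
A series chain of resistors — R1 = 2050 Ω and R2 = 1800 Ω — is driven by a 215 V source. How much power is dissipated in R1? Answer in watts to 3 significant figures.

Since the resistors are in series they all carry the loop current I = V/R_total; the power in any one is I²R.
R_total = 2050 + 1800 = 3850 Ω
I = V / R_total = 215 / 3850 = 0.05584 A
P_R1 = I² × R1 = (0.05584)² × 2050 = 6.393 W

6.39 W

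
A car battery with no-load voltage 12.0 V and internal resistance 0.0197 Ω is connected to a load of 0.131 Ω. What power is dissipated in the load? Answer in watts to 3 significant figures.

With r and R in series, I = ε/(r+R); the load dissipates I²R.
I = ε / (r + R) = 12.0 / (0.0197 + 0.131) = 79.63 A
P_load = I² R = (79.63)² × 0.131 = 830.6 W

831 W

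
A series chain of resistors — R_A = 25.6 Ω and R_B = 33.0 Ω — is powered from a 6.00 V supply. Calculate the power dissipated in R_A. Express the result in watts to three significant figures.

Series elements share the same current, so find I first, then use P = I²R.
R_total = 25.6 + 33.0 = 58.60 Ω
I = V / R_total = 6.00 / 58.60 = 0.1024 A
P_R_A = I² × R_A = (0.1024)² × 25.6 = 0.2684 W

0.268 W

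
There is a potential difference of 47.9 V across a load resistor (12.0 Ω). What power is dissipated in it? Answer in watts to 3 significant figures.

191 W

Voltage and resistance are given, so P = V²/R is the one-step route.
P = (47.9 V)² / 12.0 Ω = 191.2 W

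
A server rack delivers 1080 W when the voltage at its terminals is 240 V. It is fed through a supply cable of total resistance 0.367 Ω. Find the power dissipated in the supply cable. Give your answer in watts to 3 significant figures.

7.43 W

The supply cable is a series resistance carrying the load current; its dissipation is I²R_line.
I = P / V = 1080 / 240 = 4.500 A through the supply cable.
P_line = I² R_line = (4.500)² × 0.367 = 7.432 W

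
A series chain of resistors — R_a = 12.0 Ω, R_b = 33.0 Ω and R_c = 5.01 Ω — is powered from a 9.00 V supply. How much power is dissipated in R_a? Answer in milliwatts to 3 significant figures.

389 mW

In a series string the same current flows through every resistor — find that current, then P = I²R for the one we want.
R_total = 12.0 + 33.0 + 5.01 = 50.01 Ω
I = V / R_total = 9.00 / 50.01 = 0.1800 A
P_R_a = I² × R_a = (0.1800)² × 12.0 = 0.3886 W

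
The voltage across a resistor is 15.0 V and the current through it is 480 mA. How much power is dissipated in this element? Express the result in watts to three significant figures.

7.20 W

With V and I both given, power follows immediately from P = V I.
P = 15.0 V × 0.4800 A = 7.200 W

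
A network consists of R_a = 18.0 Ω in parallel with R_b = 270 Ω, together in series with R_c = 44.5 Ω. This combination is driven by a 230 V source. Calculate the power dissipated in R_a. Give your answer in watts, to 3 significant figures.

222 W

Collapse the R_a‖R_b pair into one equivalent R_p; then R_p and R_c form a series string.
R_p = (18.0×270)/(18.0+270) = 16.88 Ω
R_total = R_p + 44.5 = 16.88 + 44.5 = 61.38 Ω
I = V / R_total = 230 / 61.38 = 3.747 A
Voltage across the parallel pair: V_p = I × R_p = 3.747 × 16.88 = 63.24 V
R_a has V_p across it, so P = V_p²/R_a.
P_R_a = (63.24)² / 18.0 = 222.2 W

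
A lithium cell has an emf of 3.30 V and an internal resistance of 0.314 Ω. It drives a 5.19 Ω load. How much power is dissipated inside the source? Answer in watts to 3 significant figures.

r is in series with the load, so it carries the full circuit current — the loss in it is I²r.
I = ε / (r + R) = 3.30 / (0.314 + 5.19) = 0.5996 A
P_int = I² r = (0.5996)² × 0.314 = 0.1129 W

0.113 W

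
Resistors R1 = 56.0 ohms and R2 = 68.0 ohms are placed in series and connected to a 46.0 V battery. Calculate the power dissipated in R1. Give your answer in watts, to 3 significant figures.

7.71 W

Every series element carries the same I. Get I from the total resistance, then P = I² × R1.
R_total = 56.0 + 68.0 = 124.0 Ω
I = V / R_total = 46.0 / 124.0 = 0.3710 A
P_R1 = I² × R1 = (0.3710)² × 56.0 = 7.707 W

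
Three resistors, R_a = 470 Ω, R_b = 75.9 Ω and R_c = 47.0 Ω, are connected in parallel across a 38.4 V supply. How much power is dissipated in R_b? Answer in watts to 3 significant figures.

R_b sits directly across the source, so P = V²/R with V = 38.4 V.
P_R_b = V² / R_b = (38.4)² / 75.9 Ω = 19.43 W

19.4 W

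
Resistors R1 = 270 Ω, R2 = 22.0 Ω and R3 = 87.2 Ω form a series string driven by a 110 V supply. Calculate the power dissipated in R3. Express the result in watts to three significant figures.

Series elements share the same current, so find I first, then use P = I²R.
R_total = 270 + 22.0 + 87.2 = 379.2 Ω
I = V / R_total = 110 / 379.2 = 0.2901 A
P_R3 = I² × R3 = (0.2901)² × 87.2 = 7.338 W

7.34 W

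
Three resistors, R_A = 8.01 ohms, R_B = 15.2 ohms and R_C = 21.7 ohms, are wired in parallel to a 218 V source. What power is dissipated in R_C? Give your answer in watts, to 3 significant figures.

2190 W

Parallel branches share the same voltage; P = V²/R gives the branch power in one step.
P_R_C = V² / R_C = (218)² / 21.7 Ω = 2190 W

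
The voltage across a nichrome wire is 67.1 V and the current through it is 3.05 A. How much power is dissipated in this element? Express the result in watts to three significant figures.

With V and I both given, power follows immediately from P = V I.
P = 67.1 V × 3.050 A = 204.7 W

205 W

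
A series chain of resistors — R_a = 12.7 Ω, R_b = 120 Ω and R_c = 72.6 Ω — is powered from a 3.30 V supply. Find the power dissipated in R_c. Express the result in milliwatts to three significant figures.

Series elements share the same current, so find I first, then use P = I²R.
R_total = 12.7 + 120 + 72.6 = 205.3 Ω
I = V / R_total = 3.30 / 205.3 = 0.01607 A
P_R_c = I² × R_c = (0.01607)² × 72.6 = 0.01876 W

18.8 mW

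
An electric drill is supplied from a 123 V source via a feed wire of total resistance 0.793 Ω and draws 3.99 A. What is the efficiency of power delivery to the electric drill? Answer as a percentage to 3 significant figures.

The feed wire carries the full 3.99 A.
P_line = I² R_line = (3.990)² × 0.793 = 12.62 W
P_source = V I = 123 × 3.990 = 490.8 W; P_load = 478.1 W
η = P_load / P_source = 478.1 / 490.8 = 0.9743

97.4 %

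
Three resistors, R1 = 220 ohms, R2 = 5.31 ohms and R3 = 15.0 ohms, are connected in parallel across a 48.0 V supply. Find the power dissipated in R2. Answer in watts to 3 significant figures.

434 W

R2 sits directly across the source, so P = V²/R with V = 48.0 V.
P_R2 = V² / R2 = (48.0)² / 5.31 Ω = 433.9 W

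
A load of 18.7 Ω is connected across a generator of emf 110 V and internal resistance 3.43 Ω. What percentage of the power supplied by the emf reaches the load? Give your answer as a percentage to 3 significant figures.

Both r and R carry the same current, so the power split is just the resistance split: η = R/(R+r).
η = R / (R + r) = 18.7 / (18.7 + 3.43) = 0.8450

84.5 %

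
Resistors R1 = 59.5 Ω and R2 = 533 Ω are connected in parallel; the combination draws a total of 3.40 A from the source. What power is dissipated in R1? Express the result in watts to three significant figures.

557 W

The branches share the same voltage, but only the total current is given — find V from the equivalent resistance first.
1/R_eq = 1/59.5 + 1/533 ⇒ R_eq = 53.52 Ω
V = I_total × R_eq = 3.400 × 53.52 = 182.0 V
P_R1 = V² / R1 = (182.0)² / 59.5 = 556.6 W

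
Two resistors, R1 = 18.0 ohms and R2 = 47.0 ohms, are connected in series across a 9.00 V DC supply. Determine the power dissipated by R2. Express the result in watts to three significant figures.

Since the resistors are in series they all carry the loop current I = V/R_total; the power in any one is I²R.
R_total = 18.0 + 47.0 = 65.00 Ω
I = V / R_total = 9.00 / 65.00 = 0.1385 A
P_R2 = I² × R2 = (0.1385)² × 47.0 = 0.9011 W

0.901 W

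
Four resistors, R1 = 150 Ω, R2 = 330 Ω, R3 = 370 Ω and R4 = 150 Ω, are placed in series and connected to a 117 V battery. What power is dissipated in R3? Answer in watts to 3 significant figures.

5.06 W

In a series string the same current flows through every resistor — find that current, then P = I²R for the one we want.
R_total = 150 + 330 + 370 + 150 = 1000 Ω
I = V / R_total = 117 / 1000 = 0.1170 A
P_R3 = I² × R3 = (0.1170)² × 370 = 5.065 W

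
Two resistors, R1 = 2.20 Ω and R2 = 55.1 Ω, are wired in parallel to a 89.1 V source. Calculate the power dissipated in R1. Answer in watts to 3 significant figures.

Each parallel branch sees the full supply voltage, so P = V²/R applies directly to the target branch.
P_R1 = V² / R1 = (89.1)² / 2.20 Ω = 3609 W

3610 W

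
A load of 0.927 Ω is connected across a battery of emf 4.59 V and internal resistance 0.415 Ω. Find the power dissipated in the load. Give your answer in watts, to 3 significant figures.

10.8 W

Load and internal resistance form a series loop — compute the loop current, then the load power via I²R.
I = ε / (r + R) = 4.59 / (0.415 + 0.927) = 3.420 A
P_load = I² R = (3.420)² × 0.927 = 10.84 W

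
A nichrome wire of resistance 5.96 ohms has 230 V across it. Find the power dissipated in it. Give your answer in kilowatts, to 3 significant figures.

With V across and R both known, P = V²/R gives the dissipation directly.
P = (230 V)² / 5.96 Ω = 8876 W

8.88 kW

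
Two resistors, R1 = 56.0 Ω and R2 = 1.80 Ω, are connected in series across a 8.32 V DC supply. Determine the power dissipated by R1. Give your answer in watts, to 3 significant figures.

The current is common to all series resistors; compute it, then apply P = I²R for the target.
R_total = 56.0 + 1.80 = 57.80 Ω
I = V / R_total = 8.32 / 57.80 = 0.1439 A
P_R1 = I² × R1 = (0.1439)² × 56.0 = 1.160 W

1.16 W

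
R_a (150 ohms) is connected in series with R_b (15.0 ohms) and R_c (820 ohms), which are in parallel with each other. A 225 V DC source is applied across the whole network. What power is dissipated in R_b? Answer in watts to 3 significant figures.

Replace R_b and R_c with their parallel equivalent so the circuit becomes R_a in series with R_p.
R_p = (15.0×820)/(15.0+820) = 14.73 Ω
R_total = 150 + 14.73 = 164.7 Ω
I = V / R_total = 225 / 164.7 = 1.366 A
Voltage across the parallel pair: V_p = I × R_p = 1.366 × 14.73 = 20.12 V
R_b is across V_p, so use P = V²/R for that branch.
P_R_b = (20.12)² / 15.0 = 26.99 W

27.0 W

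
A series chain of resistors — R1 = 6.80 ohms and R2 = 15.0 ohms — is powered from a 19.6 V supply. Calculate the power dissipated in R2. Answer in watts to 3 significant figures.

The current is common to all series resistors; compute it, then apply P = I²R for the target.
R_total = 6.80 + 15.0 = 21.80 Ω
I = V / R_total = 19.6 / 21.80 = 0.8991 A
P_R2 = I² × R2 = (0.8991)² × 15.0 = 12.13 W

12.1 W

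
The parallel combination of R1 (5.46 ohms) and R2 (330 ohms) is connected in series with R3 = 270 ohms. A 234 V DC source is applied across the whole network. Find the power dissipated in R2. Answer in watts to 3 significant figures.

First find R_p for the parallel pair, then treat R_p + R3 as a series loop.
R_p = (5.46×330)/(5.46+330) = 5.371 Ω
R_total = R_p + 270 = 5.371 + 270 = 275.4 Ω
I = V / R_total = 234 / 275.4 = 0.8498 A
Voltage across the parallel pair: V_p = I × R_p = 0.8498 × 5.371 = 4.564 V
R2 sits across V_p; its power is V_p²/R.
P_R2 = (4.564)² / 330 = 0.06313 W

0.0631 W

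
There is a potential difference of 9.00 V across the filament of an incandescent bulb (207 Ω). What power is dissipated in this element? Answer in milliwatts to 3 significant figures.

With V across and R both known, P = V²/R gives the dissipation directly.
P = (9.00 V)² / 207 Ω = 0.3913 W

391 mW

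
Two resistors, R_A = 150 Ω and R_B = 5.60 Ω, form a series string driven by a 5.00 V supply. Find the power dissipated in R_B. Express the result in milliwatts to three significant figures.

5.78 mW

The current is common to all series resistors; compute it, then apply P = I²R for the target.
R_total = 150 + 5.60 = 155.6 Ω
I = V / R_total = 5.00 / 155.6 = 0.03213 A
P_R_B = I² × R_B = (0.03213)² × 5.60 = 0.005782 W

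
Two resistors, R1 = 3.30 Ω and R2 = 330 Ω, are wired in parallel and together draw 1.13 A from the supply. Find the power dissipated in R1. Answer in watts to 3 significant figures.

4.13 W

Parallel branches share V, not I — compute V via R_eq, then use V²/R for the target branch.
1/R_eq = 1/3.30 + 1/330 ⇒ R_eq = 3.267 Ω
V = I_total × R_eq = 1.130 × 3.267 = 3.692 V
P_R1 = V² / R1 = (3.692)² / 3.30 = 4.131 W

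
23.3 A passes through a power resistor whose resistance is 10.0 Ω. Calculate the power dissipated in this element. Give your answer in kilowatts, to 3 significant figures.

5.43 kW

The current through and the resistance of the element are both given; use P = I²R.
P = (23.30 A)² × 10.0 Ω = 5429 W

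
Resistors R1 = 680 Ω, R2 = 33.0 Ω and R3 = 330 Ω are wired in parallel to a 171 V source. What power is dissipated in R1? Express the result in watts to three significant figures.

Parallel branches share the same voltage; P = V²/R gives the branch power in one step.
P_R1 = V² / R1 = (171)² / 680 Ω = 43.00 W

43.0 W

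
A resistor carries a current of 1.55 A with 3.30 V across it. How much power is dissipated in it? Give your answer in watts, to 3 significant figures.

With V and I both given, power follows immediately from P = V I.
P = 3.30 V × 1.550 A = 5.115 W

5.12 W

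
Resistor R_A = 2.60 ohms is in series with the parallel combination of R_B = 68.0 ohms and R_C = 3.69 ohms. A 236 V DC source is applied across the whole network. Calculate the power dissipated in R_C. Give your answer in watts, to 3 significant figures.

Collapse R_B‖R_C to a single equivalent, reducing the network to two series elements.
R_p = (68.0×3.69)/(68.0+3.69) = 3.500 Ω
R_total = 2.60 + 3.500 = 6.100 Ω
I = V / R_total = 236 / 6.100 = 38.69 A
Voltage across the parallel pair: V_p = I × R_p = 38.69 × 3.500 = 135.4 V
R_C is across V_p, so use P = V²/R for that branch.
P_R_C = (135.4)² / 3.69 = 4969 W

4970 W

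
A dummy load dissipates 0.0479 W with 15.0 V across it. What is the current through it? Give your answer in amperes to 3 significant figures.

0.00319 A

Inverting the appropriate power form: I = P / V.
I = 0.0479 / 15.0 = 0.003193 A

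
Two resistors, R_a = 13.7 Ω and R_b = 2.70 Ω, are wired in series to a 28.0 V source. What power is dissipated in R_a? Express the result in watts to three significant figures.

39.9 W

In a series string the same current flows through every resistor — find that current, then P = I²R for the one we want.
R_total = 13.7 + 2.70 = 16.40 Ω
I = V / R_total = 28.0 / 16.40 = 1.707 A
P_R_a = I² × R_a = (1.707)² × 13.7 = 39.93 W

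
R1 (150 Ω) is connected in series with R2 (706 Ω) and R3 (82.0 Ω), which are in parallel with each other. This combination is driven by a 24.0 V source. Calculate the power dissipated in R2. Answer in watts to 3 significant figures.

First combine the parallel branches into one equivalent R_p, then R1 + R_p is a series pair.
R_p = (706×82.0)/(706+82.0) = 73.47 Ω
R_total = 150 + 73.47 = 223.5 Ω
I = V / R_total = 24.0 / 223.5 = 0.1074 A
Voltage across the parallel pair: V_p = I × R_p = 0.1074 × 73.47 = 7.890 V
R2 sees V_p directly, so P = V_p² / R2.
P_R2 = (7.890)² / 706 = 0.08818 W

0.0882 W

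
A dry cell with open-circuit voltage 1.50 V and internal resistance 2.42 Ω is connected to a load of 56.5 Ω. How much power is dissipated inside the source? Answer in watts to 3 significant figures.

0.00157 W

The internal resistance carries the same current as the load; P_int = I²r.
I = ε / (r + R) = 1.50 / (2.42 + 56.5) = 0.02546 A
P_int = I² r = (0.02546)² × 2.42 = 0.001568 W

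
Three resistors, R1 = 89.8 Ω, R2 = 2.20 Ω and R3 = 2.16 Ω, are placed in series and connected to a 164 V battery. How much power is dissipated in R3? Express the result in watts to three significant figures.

Series elements share the same current, so find I first, then use P = I²R.
R_total = 89.8 + 2.20 + 2.16 = 94.16 Ω
I = V / R_total = 164 / 94.16 = 1.742 A
P_R3 = I² × R3 = (1.742)² × 2.16 = 6.553 W

6.55 W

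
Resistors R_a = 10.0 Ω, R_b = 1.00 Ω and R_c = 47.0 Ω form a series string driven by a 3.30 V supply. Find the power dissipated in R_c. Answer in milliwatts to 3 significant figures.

152 mW

Series elements share the same current, so find I first, then use P = I²R.
R_total = 10.0 + 1.00 + 47.0 = 58.00 Ω
I = V / R_total = 3.30 / 58.00 = 0.05690 A
P_R_c = I² × R_c = (0.05690)² × 47.0 = 0.1521 W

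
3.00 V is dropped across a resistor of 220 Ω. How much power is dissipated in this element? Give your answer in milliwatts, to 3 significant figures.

40.9 mW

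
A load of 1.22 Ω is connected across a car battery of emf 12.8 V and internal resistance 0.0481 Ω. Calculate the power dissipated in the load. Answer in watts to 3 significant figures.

124 W

With r and R in series, I = ε/(r+R); the load dissipates I²R.
I = ε / (r + R) = 12.8 / (0.0481 + 1.22) = 10.09 A
P_load = I² R = (10.09)² × 1.22 = 124.3 W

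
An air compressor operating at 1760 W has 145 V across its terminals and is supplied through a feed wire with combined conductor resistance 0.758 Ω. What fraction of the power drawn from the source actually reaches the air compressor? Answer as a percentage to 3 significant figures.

94.0 %

I = P / V = 1760 / 145 = 12.14 A through the feed wire.
P_line = I² R_line = (12.14)² × 0.758 = 111.7 W
P_source = P_load + P_line = 1760 + 111.7 = 1872 W
η = P_load / P_source = 1760 / 1872 = 0.9403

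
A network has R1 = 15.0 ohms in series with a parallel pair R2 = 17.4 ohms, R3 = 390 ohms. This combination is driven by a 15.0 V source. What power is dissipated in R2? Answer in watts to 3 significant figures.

Reduce the parallel pair to R_p first; the network is then a simple series string.
R_p = (17.4×390)/(17.4+390) = 16.66 Ω
R_total = 15.0 + 16.66 = 31.66 Ω
I = V / R_total = 15.0 / 31.66 = 0.4738 A
Voltage across the parallel pair: V_p = I × R_p = 0.4738 × 16.66 = 7.893 V
R2 sees V_p directly, so P = V_p² / R2.
P_R2 = (7.893)² / 17.4 = 3.580 W

3.58 W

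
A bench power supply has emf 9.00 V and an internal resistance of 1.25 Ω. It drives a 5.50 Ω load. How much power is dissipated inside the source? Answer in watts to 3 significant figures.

2.22 W

The internal resistance carries the same current as the load; P_int = I²r.
I = ε / (r + R) = 9.00 / (1.25 + 5.50) = 1.333 A
P_int = I² r = (1.333)² × 1.25 = 2.222 W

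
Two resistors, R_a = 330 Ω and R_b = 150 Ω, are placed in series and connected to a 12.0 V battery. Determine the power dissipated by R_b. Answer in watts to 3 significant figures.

0.0938 W

Series elements share the same current, so find I first, then use P = I²R.
R_total = 330 + 150 = 480.0 Ω
I = V / R_total = 12.0 / 480.0 = 0.02500 A
P_R_b = I² × R_b = (0.02500)² × 150 = 0.09375 W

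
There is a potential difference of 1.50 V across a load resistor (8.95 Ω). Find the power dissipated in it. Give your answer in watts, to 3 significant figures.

0.251 W

We know the drop across the element and its resistance — P = V²/R, one step.
P = (1.50 V)² / 8.95 Ω = 0.2514 W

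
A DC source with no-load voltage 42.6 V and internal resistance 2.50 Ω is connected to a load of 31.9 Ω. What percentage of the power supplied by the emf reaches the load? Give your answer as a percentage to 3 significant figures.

92.7 %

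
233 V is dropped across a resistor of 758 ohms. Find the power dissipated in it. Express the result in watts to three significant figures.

With V across and R both known, P = V²/R gives the dissipation directly.
P = (233 V)² / 758 Ω = 71.62 W

71.6 W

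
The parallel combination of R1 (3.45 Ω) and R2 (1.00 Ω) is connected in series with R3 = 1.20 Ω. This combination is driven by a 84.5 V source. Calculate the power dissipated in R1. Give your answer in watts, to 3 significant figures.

Reduce the parallel combination to a single R_p; the circuit then becomes R_p in series with the remaining resistor.
R_p = (3.45×1.00)/(3.45+1.00) = 0.7753 Ω
R_total = R_p + 1.20 = 0.7753 + 1.20 = 1.975 Ω
I = V / R_total = 84.5 / 1.975 = 42.78 A
Voltage across the parallel pair: V_p = I × R_p = 42.78 × 0.7753 = 33.17 V
Use P = V²/R for R1 with V = V_p.
P_R1 = (33.17)² / 3.45 = 318.8 W

319 W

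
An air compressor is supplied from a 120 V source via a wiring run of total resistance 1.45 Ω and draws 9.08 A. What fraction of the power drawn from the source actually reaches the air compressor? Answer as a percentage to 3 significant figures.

89.0 %

The wiring run carries the full 9.08 A.
P_line = I² R_line = (9.080)² × 1.45 = 119.5 W
P_source = V I = 120 × 9.080 = 1090 W; P_load = 970.1 W
η = P_load / P_source = 970.1 / 1090 = 0.8903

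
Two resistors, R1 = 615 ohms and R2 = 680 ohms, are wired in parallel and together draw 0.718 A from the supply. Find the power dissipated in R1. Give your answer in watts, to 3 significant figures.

87.4 W

Parallel branches share V, not I — compute V via R_eq, then use V²/R for the target branch.
1/R_eq = 1/615 + 1/680 ⇒ R_eq = 322.9 Ω
V = I_total × R_eq = 0.7180 × 322.9 = 231.9 V
P_R1 = V² / R1 = (231.9)² / 615 = 87.42 W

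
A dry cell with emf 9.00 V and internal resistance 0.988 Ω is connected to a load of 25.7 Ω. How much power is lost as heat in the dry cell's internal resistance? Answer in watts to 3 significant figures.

0.112 W

The source's internal resistance is just another series element carrying I; its dissipation is I²r.
I = ε / (r + R) = 9.00 / (0.988 + 25.7) = 0.3372 A
P_int = I² r = (0.3372)² × 0.988 = 0.1124 W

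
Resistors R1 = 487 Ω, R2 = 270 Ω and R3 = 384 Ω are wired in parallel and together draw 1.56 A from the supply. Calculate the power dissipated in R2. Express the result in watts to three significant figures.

We need the common branch voltage; get it from I_total × R_eq, then P = V²/R for the branch.
1/R_eq = 1/487 + 1/270 + 1/384 ⇒ R_eq = 119.6 Ω
V = I_total × R_eq = 1.560 × 119.6 = 186.6 V
P_R2 = V² / R2 = (186.6)² / 270 = 128.9 W

129 W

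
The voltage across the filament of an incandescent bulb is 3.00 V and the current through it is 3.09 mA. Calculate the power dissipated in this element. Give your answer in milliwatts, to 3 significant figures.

9.27 mW

Since both terminal voltage and current are stated, P = V I gives the power in one step.
P = 3.00 V × 0.003090 A = 0.009270 W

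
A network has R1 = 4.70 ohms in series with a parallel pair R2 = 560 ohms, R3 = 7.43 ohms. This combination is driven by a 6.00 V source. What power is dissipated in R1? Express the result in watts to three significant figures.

Replace R2 and R3 with their parallel equivalent so the circuit becomes R1 in series with R_p.
R_p = (560×7.43)/(560+7.43) = 7.333 Ω
R_total = 4.70 + 7.333 = 12.03 Ω
I = V / R_total = 6.00 / 12.03 = 0.4986 A
All the current flows through R1; use P = I²R.
P_R1 = (0.4986)² × 4.70 = 1.169 W

1.17 W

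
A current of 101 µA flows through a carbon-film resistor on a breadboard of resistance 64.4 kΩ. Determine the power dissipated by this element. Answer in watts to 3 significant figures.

0.000657 W

The current through and the resistance of the element are both given; use P = I²R.
P = (0.0001010 A)² × 64400 Ω = 0.0006569 W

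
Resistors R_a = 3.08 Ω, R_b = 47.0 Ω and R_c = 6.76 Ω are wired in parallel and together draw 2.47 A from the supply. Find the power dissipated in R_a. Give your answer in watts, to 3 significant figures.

We need the common branch voltage; get it from I_total × R_eq, then P = V²/R for the branch.
1/R_eq = 1/3.08 + 1/47.0 + 1/6.76 ⇒ R_eq = 2.025 Ω
V = I_total × R_eq = 2.470 × 2.025 = 5.001 V
P_R_a = V² / R_a = (5.001)² / 3.08 = 8.121 W

8.12 W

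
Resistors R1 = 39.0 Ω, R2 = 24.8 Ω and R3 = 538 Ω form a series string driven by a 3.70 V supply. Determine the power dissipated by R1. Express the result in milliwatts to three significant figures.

1.47 mW

Since the resistors are in series they all carry the loop current I = V/R_total; the power in any one is I²R.
R_total = 39.0 + 24.8 + 538 = 601.8 Ω
I = V / R_total = 3.70 / 601.8 = 0.006148 A
P_R1 = I² × R1 = (0.006148)² × 39.0 = 0.001474 W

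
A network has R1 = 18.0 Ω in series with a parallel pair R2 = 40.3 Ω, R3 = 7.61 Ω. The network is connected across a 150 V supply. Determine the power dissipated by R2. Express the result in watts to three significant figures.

Replace R2 and R3 with their parallel equivalent so the circuit becomes R1 in series with R_p.
R_p = (40.3×7.61)/(40.3+7.61) = 6.401 Ω
R_total = 18.0 + 6.401 = 24.40 Ω
I = V / R_total = 150 / 24.40 = 6.147 A
Voltage across the parallel pair: V_p = I × R_p = 6.147 × 6.401 = 39.35 V
R2 is across V_p, so use P = V²/R for that branch.
P_R2 = (39.35)² / 40.3 = 38.42 W

38.4 W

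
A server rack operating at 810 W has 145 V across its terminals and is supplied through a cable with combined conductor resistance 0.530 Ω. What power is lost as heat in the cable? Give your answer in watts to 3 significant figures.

16.5 W

The cable is a series resistance carrying the load current; its dissipation is I²R_line.
I = P / V = 810 / 145 = 5.586 A through the cable.
P_line = I² R_line = (5.586)² × 0.530 = 16.54 W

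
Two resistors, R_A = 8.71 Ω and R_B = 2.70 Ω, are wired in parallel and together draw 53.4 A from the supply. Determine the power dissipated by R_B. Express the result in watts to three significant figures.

4490 W

The branches share the same voltage, but only the total current is given — find V from the equivalent resistance first.
1/R_eq = 1/8.71 + 1/2.70 ⇒ R_eq = 2.061 Ω
V = I_total × R_eq = 53.40 × 2.061 = 110.1 V
P_R_B = V² / R_B = (110.1)² / 2.70 = 4487 W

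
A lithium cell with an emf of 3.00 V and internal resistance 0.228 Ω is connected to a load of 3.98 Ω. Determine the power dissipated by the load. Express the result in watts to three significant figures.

The internal resistance and the load are in series, so the same I flows through both; get I from ε/(r+R), then I²R for the load.
I = ε / (r + R) = 3.00 / (0.228 + 3.98) = 0.7129 A
P_load = I² R = (0.7129)² × 3.98 = 2.023 W

2.02 W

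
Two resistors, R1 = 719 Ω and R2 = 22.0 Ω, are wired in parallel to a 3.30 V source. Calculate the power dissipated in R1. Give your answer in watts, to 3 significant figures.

0.0151 W

Parallel branches share the same voltage; P = V²/R gives the branch power in one step.
P_R1 = V² / R1 = (3.30)² / 719 Ω = 0.01515 W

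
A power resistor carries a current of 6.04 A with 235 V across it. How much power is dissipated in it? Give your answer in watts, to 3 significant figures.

V and I are known directly — P = V I, no intermediate step needed.
P = 235 V × 6.040 A = 1419 W

1420 W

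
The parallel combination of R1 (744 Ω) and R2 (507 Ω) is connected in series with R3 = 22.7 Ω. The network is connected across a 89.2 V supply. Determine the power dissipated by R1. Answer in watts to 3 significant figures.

9.25 W

Reduce the parallel combination to a single R_p; the circuit then becomes R_p in series with the remaining resistor.
R_p = (744×507)/(744+507) = 301.5 Ω
R_total = R_p + 22.7 = 301.5 + 22.7 = 324.2 Ω
I = V / R_total = 89.2 / 324.2 = 0.2751 A
Voltage across the parallel pair: V_p = I × R_p = 0.2751 × 301.5 = 82.95 V
R1 has V_p across it, so P = V_p²/R1.
P_R1 = (82.95)² / 744 = 9.249 W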